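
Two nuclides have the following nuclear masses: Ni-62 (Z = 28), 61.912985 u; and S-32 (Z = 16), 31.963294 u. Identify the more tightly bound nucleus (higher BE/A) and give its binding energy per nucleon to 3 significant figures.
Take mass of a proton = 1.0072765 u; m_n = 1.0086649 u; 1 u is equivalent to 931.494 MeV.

Ni-62; 8.79 MeV/nucleon

Ni-62: Σm = 28(1.0072765) + 34(1.0086649) = 62.4983486 u; Δm = 0.5853636 u; E_B = 545.263 MeV; E_B/A = 8.7946 MeV
S-32: Σm = 16(1.0072765) + 16(1.0086649) = 32.2550624 u; Δm = 0.2917684 u; E_B = 271.78 MeV; E_B/A = 8.493 MeV
Ni-62 has the higher binding energy per nucleon, so it is the more tightly bound nucleus.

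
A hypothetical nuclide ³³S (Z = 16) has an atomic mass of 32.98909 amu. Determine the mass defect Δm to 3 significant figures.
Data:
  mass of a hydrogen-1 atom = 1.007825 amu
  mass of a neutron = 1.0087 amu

0.284 amu

Σm = 16·m(¹H) + 17·m_n = 16.125200 + 17.1479 = 33.273100 amu
The mass defect is 33.273100 − 32.98909 = 0.284010 amu.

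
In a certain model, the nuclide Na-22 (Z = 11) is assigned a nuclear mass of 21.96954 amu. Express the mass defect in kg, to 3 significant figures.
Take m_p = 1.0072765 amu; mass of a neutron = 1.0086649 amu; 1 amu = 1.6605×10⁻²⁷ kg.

Total constituent mass: 11 × 1.0072765 + 11 × 1.0086649 = 22.1753554 amu
Δm = 22.1753554 − 21.96954 = 0.2058154 amu
In SI units: 0.2058154 amu × 1.6605×10⁻²⁷ kg/amu = 3.4176e-28 kg

3.42e-28 kg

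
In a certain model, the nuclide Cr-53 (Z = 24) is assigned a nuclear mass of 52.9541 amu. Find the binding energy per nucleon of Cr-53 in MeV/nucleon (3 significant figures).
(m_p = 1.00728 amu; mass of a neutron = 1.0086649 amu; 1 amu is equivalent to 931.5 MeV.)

8.29 MeV/nucleon

Z = 24, so N = A − Z = 53 − 24 = 29.
Mass of separated nucleons = 24(1.00728) + 29(1.0086649) = 24.17472 + 29.2512821 = 53.4260021 amu
Δm = 53.4260021 − 52.9541 = 0.4719021 amu
Binding energy = Δm·c² = 0.4719021 × 931.5 MeV/amu = 439.577 MeV
BE/A = 439.577 MeV / 53 = 8.294 MeV/nucleon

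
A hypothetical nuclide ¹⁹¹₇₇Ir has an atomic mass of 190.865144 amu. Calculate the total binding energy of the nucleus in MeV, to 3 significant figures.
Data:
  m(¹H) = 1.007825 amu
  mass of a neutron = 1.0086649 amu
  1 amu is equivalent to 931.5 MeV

1610 MeV

With 77 protons and 114 neutrons (A = 191):
Mass of separated nucleons = 77(1.007825) + 114(1.0086649) = 77.602525 + 114.9877986 = 192.5903236 amu
The mass defect is 192.5903236 − 190.865144 = 1.7251796 amu.
Binding energy = Δm·c² = 1.7251796 × 931.5 MeV/amu = 1607.00 MeV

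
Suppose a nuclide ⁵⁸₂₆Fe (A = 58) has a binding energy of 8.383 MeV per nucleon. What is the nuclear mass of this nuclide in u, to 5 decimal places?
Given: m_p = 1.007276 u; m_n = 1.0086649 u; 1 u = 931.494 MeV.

57.94448 u

Total binding energy = 58 × 8.383 = 486.214 MeV
Mass defect = 486.214 MeV / (931.494 MeV/u) = 0.5219722 u
Constituent mass = 26(1.007276) + 32(1.0086649) = 58.4664528 u
Nuclear mass = 58.4664528 − 0.5219722 = 57.9444806 u ≈ 57.94448 u (to 5 decimal places)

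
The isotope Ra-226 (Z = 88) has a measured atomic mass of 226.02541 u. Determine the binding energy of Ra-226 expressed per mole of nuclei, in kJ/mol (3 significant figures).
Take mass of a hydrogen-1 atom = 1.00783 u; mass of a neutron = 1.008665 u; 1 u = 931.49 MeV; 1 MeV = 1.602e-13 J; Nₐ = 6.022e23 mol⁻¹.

1.67e+11 kJ/mol

Σm = 88·m(¹H) + 138·m_n = 88.68904 + 139.195770 = 227.884810 u
Mass defect Δm = 227.884810 − 226.02541 = 1.859400 u
E_B = 1.859400 × 931.49 = 1732.01 MeV
Per nucleus in joules: 1732.01 MeV × 1.602e-13 J/MeV = 2.7747e-10 J
Per mole: 2.7747e-10 J × 6.022e23 mol⁻¹ = 1.6709e+14 J/mol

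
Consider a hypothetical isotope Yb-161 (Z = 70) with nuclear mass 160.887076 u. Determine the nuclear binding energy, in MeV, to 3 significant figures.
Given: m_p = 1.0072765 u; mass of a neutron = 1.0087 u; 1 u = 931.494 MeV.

1320 MeV

Mass of separated nucleons = 70(1.0072765) + 91(1.0087) = 70.5093550 + 91.7917 = 162.3010550 u
Mass defect Δm = 162.3010550 − 160.887076 = 1.4139790 u
Converting to energy: 1.4139790 u × 931.494 MeV/u = 1317.11 MeV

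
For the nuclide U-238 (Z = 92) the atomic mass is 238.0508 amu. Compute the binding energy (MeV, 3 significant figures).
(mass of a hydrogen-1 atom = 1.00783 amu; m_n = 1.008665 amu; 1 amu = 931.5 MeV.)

Z = 92, so N = A − Z = 238 − 92 = 146.
Total constituent mass: 92 × 1.00783 + 146 × 1.008665 = 239.985450 amu
Mass defect Δm = 239.985450 − 238.0508 = 1.934650 amu
Binding energy = Δm·c² = 1.934650 × 931.5 MeV/amu = 1802.13 MeV

1800 MeV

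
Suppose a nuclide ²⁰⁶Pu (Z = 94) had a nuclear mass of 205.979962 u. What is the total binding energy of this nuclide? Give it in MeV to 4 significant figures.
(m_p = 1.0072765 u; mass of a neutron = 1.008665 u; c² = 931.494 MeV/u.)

Z = 94, so N = A − Z = 206 − 94 = 112.
Total constituent mass: 94 × 1.0072765 + 112 × 1.008665 = 207.6544710 u
Δm = 207.6544710 − 205.979962 = 1.6745090 u
Binding energy = Δm·c² = 1.6745090 × 931.494 MeV/u = 1559.80 MeV

1560 MeV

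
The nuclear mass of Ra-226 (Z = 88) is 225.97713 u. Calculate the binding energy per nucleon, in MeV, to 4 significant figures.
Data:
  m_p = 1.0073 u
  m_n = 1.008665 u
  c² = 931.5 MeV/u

Total constituent mass: 88 × 1.0073 + 138 × 1.008665 = 227.838170 u
The mass defect is 227.838170 − 225.97713 = 1.861040 u.
Converting to energy: 1.861040 u × 931.5 MeV/u = 1733.56 MeV
BE/A = 1733.56 MeV / 226 = 7.671 MeV/nucleon

7.671 MeV/nucleon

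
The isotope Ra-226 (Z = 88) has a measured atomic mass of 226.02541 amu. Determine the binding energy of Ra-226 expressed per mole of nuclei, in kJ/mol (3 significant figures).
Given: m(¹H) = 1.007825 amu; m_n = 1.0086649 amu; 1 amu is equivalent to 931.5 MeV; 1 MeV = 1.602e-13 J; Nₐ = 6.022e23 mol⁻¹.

1.67e+11 kJ/mol

Z = 88, so N = A − Z = 226 − 88 = 138.
Total constituent mass: 88 × 1.007825 + 138 × 1.0086649 = 227.8843562 amu
The mass defect is 227.8843562 − 226.02541 = 1.8589462 amu.
Binding energy = Δm·c² = 1.8589462 × 931.5 MeV/amu = 1731.61 MeV
Per nucleus in joules: 1731.61 MeV × 1.602e-13 J/MeV = 2.7740e-10 J
Per mole: 2.7740e-10 J × 6.022e23 mol⁻¹ = 1.6705e+14 J/mol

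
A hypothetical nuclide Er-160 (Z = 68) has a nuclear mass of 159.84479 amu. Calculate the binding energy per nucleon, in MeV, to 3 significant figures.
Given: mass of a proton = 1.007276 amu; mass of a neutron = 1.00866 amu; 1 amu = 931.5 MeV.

Z = 68, so N = A − Z = 160 − 68 = 92.
Total constituent mass: 68 × 1.007276 + 92 × 1.00866 = 161.291488 amu
The mass defect is 161.291488 − 159.84479 = 1.446698 amu.
Binding energy = Δm·c² = 1.446698 × 931.5 MeV/amu = 1347.599 MeV
Dividing by A = 160 gives 8.422 MeV per nucleon.

8.42 MeV/nucleon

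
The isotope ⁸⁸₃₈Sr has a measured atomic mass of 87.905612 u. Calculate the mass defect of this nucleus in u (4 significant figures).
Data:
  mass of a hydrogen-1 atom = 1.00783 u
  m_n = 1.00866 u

0.8249 u

The nucleus contains 38 protons and 88 − 38 = 50 neutrons.
Σm = 38·m(¹H) + 50·m_n = 38.29754 + 50.43300 = 88.73054 u
Δm = 88.73054 − 87.905612 = 0.824928 u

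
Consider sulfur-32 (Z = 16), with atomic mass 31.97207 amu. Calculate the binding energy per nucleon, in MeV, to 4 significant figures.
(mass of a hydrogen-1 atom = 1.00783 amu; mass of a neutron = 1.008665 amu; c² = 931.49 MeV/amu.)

8.495 MeV/nucleon

Z = 16, so N = A − Z = 32 − 16 = 16.
Σm = 16·m(¹H) + 16·m_n = 16.12528 + 16.138640 = 32.263920 amu
Mass defect Δm = 32.263920 − 31.97207 = 0.291850 amu
E_B = 0.291850 × 931.49 = 271.855 MeV
BE/A = 271.855 MeV / 32 = 8.495 MeV/nucleon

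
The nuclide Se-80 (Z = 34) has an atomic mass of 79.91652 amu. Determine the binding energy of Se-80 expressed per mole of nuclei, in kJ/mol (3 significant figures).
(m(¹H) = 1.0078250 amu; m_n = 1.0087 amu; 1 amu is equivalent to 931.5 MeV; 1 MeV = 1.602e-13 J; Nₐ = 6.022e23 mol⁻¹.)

6.74e+10 kJ/mol

Mass of separated nucleons = 34(1.0078250) + 46(1.0087) = 34.2660500 + 46.4002 = 80.6662500 amu
Δm = 80.6662500 − 79.91652 = 0.7497300 amu
Converting to energy: 0.7497300 amu × 931.5 MeV/amu = 698.373 MeV
Per nucleus in joules: 698.373 MeV × 1.602e-13 J/MeV = 1.1188e-10 J
Per mole: 1.1188e-10 J × 6.022e23 mol⁻¹ = 6.7374e+13 J/mol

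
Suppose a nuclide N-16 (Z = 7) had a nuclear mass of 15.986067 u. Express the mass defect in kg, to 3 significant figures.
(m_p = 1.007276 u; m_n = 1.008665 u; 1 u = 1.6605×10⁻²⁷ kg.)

2.37e-28 kg

Σm = 7·m_p + 9·m_n = 7.050932 + 9.077985 = 16.128917 u
Δm = 16.128917 − 15.986067 = 0.142850 u
In SI units: 0.142850 u × 1.6605×10⁻²⁷ kg/u = 2.3720e-28 kg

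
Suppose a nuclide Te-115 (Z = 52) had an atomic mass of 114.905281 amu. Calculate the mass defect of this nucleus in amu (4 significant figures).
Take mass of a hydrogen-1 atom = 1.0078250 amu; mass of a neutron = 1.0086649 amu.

1.048 amu

Mass of separated nucleons = 52(1.0078250) + 63(1.0086649) = 52.4069000 + 63.5458887 = 115.9527887 amu
Δm = 115.9527887 − 114.905281 = 1.0475077 amu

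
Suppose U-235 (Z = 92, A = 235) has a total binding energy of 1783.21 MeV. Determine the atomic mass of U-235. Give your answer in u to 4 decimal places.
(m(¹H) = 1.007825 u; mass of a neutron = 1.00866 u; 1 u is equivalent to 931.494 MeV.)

Mass defect = 1783.21 MeV / (931.494 MeV/u) = 1.914355 u
Constituent mass = 92(1.007825) + 143(1.00866) = 236.958280 u
Atomic mass = 236.958280 − 1.914355 = 235.043925 u ≈ 235.0439 u (to 4 decimal places)

235.0439 u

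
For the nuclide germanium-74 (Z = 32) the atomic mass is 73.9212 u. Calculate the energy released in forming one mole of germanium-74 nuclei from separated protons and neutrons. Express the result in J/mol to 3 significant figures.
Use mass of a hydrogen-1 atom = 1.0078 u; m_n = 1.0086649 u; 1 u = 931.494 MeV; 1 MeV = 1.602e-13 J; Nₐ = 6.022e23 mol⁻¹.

Mass of separated nucleons = 32(1.0078) + 42(1.0086649) = 32.2496 + 42.3639258 = 74.6135258 u
The mass defect is 74.6135258 − 73.9212 = 0.6923258 u.
Binding energy = Δm·c² = 0.6923258 × 931.494 MeV/u = 644.897 MeV
Per nucleus in joules: 644.897 MeV × 1.602e-13 J/MeV = 1.0331e-10 J
Per mole: 1.0331e-10 J × 6.022e23 mol⁻¹ = 6.2213e+13 J/mol

6.22e+13 J/mol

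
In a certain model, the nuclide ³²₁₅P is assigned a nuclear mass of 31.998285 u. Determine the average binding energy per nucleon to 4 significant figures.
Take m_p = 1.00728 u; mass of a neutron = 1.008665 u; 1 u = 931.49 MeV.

7.517 MeV/nucleon

With 15 protons and 17 neutrons (A = 32):
Total constituent mass: 15 × 1.00728 + 17 × 1.008665 = 32.256505 u
The mass defect is 32.256505 − 31.998285 = 0.258220 u.
Binding energy = Δm·c² = 0.258220 × 931.49 MeV/u = 240.529 MeV
Dividing by A = 32 gives 7.517 MeV per nucleon.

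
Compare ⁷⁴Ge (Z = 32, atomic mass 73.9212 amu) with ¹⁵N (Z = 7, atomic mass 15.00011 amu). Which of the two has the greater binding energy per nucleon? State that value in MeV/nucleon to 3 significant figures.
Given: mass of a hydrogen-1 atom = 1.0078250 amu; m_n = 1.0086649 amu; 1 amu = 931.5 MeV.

⁷⁴Ge: Σm = 32(1.0078250) + 42(1.0086649) = 74.6143258 amu; Δm = 0.6931258 amu; E_B = 645.647 MeV; E_B/A = 8.72496 MeV
¹⁵N: Σm = 7(1.0078250) + 8(1.0086649) = 15.1240942 amu; Δm = 0.1239842 amu; E_B = 115.49 MeV; E_B/A = 7.699 MeV
⁷⁴Ge has the higher binding energy per nucleon, so it is the more tightly bound nucleus.

⁷⁴Ge; 8.72 MeV/nucleon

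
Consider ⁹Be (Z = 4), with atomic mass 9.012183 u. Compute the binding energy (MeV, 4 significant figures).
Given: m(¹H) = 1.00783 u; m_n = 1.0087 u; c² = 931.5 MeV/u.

58.35 MeV

Mass of separated nucleons = 4(1.00783) + 5(1.0087) = 4.03132 + 5.0435 = 9.07482 u
Mass defect Δm = 9.07482 − 9.012183 = 0.062637 u
Converting to energy: 0.062637 u × 931.5 MeV/u = 58.3464 MeV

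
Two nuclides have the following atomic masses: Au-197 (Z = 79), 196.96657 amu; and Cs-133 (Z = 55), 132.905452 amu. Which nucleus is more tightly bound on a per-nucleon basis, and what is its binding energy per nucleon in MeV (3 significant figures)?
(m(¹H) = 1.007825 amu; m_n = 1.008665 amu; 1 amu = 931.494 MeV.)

Au-197: Σm = 79(1.007825) + 118(1.008665) = 198.640645 amu; Δm = 1.674075 amu; E_B = 1559.4 MeV; E_B/A = 7.916 MeV
Cs-133: Σm = 55(1.007825) + 78(1.008665) = 134.106245 amu; Δm = 1.200793 amu; E_B = 1118.5 MeV; E_B/A = 8.410 MeV
Cs-133 has the higher binding energy per nucleon, so it is the more tightly bound nucleus.

Cs-133; 8.41 MeV/nucleon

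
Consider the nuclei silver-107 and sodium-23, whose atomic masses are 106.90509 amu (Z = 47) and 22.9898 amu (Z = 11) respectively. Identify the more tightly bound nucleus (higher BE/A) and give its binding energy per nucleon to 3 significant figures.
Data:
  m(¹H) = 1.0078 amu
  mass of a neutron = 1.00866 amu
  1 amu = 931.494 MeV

silver-107: Σm = 47(1.0078) + 60(1.00866) = 107.88620 amu; Δm = 0.98111 amu; E_B = 913.90 MeV; E_B/A = 8.541 MeV
sodium-23: Σm = 11(1.0078) + 12(1.00866) = 23.18972 amu; Δm = 0.19992 amu; E_B = 186.22 MeV; E_B/A = 8.097 MeV
silver-107 has the higher binding energy per nucleon, so it is the more tightly bound nucleus.

silver-107; 8.54 MeV/nucleon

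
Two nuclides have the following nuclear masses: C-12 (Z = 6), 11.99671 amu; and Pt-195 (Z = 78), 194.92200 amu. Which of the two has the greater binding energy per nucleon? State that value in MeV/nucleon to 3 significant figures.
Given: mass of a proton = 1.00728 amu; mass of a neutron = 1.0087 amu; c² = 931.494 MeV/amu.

C-12: Σm = 6(1.00728) + 6(1.0087) = 12.09588 amu; Δm = 0.09917 amu; E_B = 92.376 MeV; E_B/A = 7.698 MeV
Pt-195: Σm = 78(1.00728) + 117(1.0087) = 196.58574 amu; Δm = 1.66374 amu; E_B = 1549.8 MeV; E_B/A = 7.948 MeV
Pt-195 has the higher binding energy per nucleon, so it is the more tightly bound nucleus.

Pt-195; 7.95 MeV/nucleon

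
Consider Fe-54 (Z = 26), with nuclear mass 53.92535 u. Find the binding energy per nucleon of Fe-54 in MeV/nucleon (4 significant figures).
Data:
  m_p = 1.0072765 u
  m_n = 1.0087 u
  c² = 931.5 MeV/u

Total constituent mass: 26 × 1.0072765 + 28 × 1.0087 = 54.4327890 u
Δm = 54.4327890 − 53.92535 = 0.5074390 u
E_B = 0.5074390 × 931.5 = 472.679 MeV
Dividing by A = 54 gives 8.753 MeV per nucleon.

8.753 MeV/nucleon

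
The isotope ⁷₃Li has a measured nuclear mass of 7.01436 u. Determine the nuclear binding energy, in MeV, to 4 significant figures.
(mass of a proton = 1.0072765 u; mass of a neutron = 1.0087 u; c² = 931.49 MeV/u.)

Σm = 3·m_p + 4·m_n = 3.0218295 + 4.0348 = 7.0566295 u
The mass defect is 7.0566295 − 7.01436 = 0.0422695 u.
E_B = 0.0422695 × 931.49 = 39.3736 MeV

39.37 MeV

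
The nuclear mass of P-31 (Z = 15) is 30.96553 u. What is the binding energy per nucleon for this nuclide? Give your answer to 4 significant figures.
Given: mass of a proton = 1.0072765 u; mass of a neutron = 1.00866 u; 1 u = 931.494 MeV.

Z = 15, so N = A − Z = 31 − 15 = 16.
Total constituent mass: 15 × 1.0072765 + 16 × 1.00866 = 31.2477075 u
Mass defect Δm = 31.2477075 − 30.96553 = 0.2821775 u
Converting to energy: 0.2821775 u × 931.494 MeV/u = 262.847 MeV
Per nucleon: 262.847 / 31 = 8.479 MeV

8.479 MeV/nucleon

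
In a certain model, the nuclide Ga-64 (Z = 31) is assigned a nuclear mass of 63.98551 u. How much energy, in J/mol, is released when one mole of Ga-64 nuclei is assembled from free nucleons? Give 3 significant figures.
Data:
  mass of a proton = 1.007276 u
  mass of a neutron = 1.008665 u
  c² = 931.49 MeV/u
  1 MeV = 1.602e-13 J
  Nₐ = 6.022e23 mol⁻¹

The nucleus contains 31 protons and 64 − 31 = 33 neutrons.
Total constituent mass: 31 × 1.007276 + 33 × 1.008665 = 64.511501 u
The mass defect is 64.511501 − 63.98551 = 0.525991 u.
E_B = 0.525991 × 931.49 = 489.955 MeV
Per nucleus in joules: 489.955 MeV × 1.602e-13 J/MeV = 7.8491e-11 J
Per mole: 7.8491e-11 J × 6.022e23 mol⁻¹ = 4.7267e+13 J/mol

4.73e+13 J/mol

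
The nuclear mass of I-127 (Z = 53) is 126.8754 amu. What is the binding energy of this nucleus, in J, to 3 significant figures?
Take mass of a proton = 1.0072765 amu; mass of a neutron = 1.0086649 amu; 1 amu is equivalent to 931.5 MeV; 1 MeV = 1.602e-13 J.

Z = 53, so N = A − Z = 127 − 53 = 74.
Total constituent mass: 53 × 1.0072765 + 74 × 1.0086649 = 128.0268571 amu
The mass defect is 128.0268571 − 126.8754 = 1.1514571 amu.
E_B = 1.1514571 × 931.5 = 1072.58 MeV
In joules: 1072.58 MeV × 1.602e-13 J/MeV = 1.7183e-10 J

1.72e-10 J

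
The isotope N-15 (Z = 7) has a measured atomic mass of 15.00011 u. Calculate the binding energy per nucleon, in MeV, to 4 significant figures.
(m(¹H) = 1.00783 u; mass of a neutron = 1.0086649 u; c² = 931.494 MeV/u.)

7.702 MeV/nucleon

Z = 7, so N = A − Z = 15 − 7 = 8.
Mass of separated nucleons = 7(1.00783) + 8(1.0086649) = 7.05481 + 8.0693192 = 15.1241292 u
The mass defect is 15.1241292 − 15.00011 = 0.1240192 u.
Converting to energy: 0.1240192 u × 931.494 MeV/u = 115.523 MeV
Per nucleon: 115.523 / 15 = 7.702 MeV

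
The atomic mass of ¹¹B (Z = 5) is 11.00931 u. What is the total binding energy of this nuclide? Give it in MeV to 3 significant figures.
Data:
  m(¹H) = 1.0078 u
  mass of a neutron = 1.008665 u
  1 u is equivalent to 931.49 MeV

Σm = 5·m(¹H) + 6·m_n = 5.0390 + 6.051990 = 11.090990 u
The mass defect is 11.090990 − 11.00931 = 0.081680 u.
E_B = 0.081680 × 931.49 = 76.0841 MeV

76.1 MeV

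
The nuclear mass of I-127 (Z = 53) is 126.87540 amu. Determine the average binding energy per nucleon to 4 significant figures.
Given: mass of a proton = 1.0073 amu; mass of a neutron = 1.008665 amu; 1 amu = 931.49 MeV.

8.455 MeV/nucleon

The nucleus contains 53 protons and 127 − 53 = 74 neutrons.
Mass of separated nucleons = 53(1.0073) + 74(1.008665) = 53.3869 + 74.641210 = 128.028110 amu
Mass defect Δm = 128.028110 − 126.87540 = 1.152710 amu
Converting to energy: 1.152710 amu × 931.49 MeV/amu = 1073.74 MeV
Per nucleon: 1073.74 / 127 = 8.455 MeV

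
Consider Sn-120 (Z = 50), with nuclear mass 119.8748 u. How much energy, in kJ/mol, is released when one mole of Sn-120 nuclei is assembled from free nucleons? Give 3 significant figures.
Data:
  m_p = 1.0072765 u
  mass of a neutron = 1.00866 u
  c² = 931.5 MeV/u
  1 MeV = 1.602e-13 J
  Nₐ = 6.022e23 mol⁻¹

9.84e+10 kJ/mol

Total constituent mass: 50 × 1.0072765 + 70 × 1.00866 = 120.9700250 u
Δm = 120.9700250 − 119.8748 = 1.0952250 u
Binding energy = Δm·c² = 1.0952250 × 931.5 MeV/u = 1020.20 MeV
Per nucleus in joules: 1020.20 MeV × 1.602e-13 J/MeV = 1.6344e-10 J
Per mole: 1.6344e-10 J × 6.022e23 mol⁻¹ = 9.8424e+13 J/mol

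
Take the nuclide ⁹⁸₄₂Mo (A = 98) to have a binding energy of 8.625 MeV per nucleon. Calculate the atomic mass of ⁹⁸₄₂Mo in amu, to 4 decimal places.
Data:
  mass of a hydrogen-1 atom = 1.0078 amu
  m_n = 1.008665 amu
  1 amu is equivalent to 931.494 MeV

Total binding energy = 98 × 8.625 = 845.250 MeV
Mass defect = 845.250 MeV / (931.494 MeV/amu) = 0.907413 amu
Constituent mass = 42(1.0078) + 56(1.008665) = 98.812840 amu
Atomic mass = 98.812840 − 0.907413 = 97.905427 amu ≈ 97.9054 amu (to 4 decimal places)

97.9054 amu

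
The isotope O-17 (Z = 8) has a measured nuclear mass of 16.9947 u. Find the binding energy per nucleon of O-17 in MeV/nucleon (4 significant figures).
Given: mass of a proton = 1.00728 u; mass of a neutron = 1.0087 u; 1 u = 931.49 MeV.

The nucleus contains 8 protons and 17 − 8 = 9 neutrons.
Total constituent mass: 8 × 1.00728 + 9 × 1.0087 = 17.13654 u
The mass defect is 17.13654 − 16.9947 = 0.14184 u.
E_B = 0.14184 × 931.49 = 132.123 MeV
BE/A = 132.123 MeV / 17 = 7.772 MeV/nucleon

7.772 MeV/nucleon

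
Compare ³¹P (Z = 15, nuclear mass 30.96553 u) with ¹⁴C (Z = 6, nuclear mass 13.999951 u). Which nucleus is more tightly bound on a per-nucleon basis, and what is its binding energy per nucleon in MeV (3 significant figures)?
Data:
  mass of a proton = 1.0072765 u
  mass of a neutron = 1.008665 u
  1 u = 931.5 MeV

³¹P; 8.48 MeV/nucleon

³¹P: Σm = 15(1.0072765) + 16(1.008665) = 31.2477875 u; Δm = 0.2822575 u; E_B = 262.92 MeV; E_B/A = 8.481 MeV
¹⁴C: Σm = 6(1.0072765) + 8(1.008665) = 14.1129790 u; Δm = 0.1130280 u; E_B = 105.286 MeV; E_B/A = 7.520 MeV
³¹P has the higher binding energy per nucleon, so it is the more tightly bound nucleus.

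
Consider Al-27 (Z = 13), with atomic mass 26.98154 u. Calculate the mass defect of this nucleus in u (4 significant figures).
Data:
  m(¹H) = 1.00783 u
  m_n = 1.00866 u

0.2415 u

With 13 protons and 14 neutrons (A = 27):
Total constituent mass: 13 × 1.00783 + 14 × 1.00866 = 27.22303 u
The mass defect is 27.22303 − 26.98154 = 0.24149 u.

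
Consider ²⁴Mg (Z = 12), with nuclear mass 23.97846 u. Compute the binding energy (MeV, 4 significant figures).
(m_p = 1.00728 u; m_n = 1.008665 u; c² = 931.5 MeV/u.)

198.3 MeV

Σm = 12·m_p + 12·m_n = 12.08736 + 12.103980 = 24.191340 u
Δm = 24.191340 − 23.97846 = 0.212880 u
Binding energy = Δm·c² = 0.212880 × 931.5 MeV/u = 198.298 MeV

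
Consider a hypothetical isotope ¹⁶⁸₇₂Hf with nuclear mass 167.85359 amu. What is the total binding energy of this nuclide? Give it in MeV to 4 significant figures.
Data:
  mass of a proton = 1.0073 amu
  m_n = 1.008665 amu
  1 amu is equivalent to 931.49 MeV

Mass of separated nucleons = 72(1.0073) + 96(1.008665) = 72.5256 + 96.831840 = 169.357440 amu
Δm = 169.357440 − 167.85359 = 1.503850 amu
Binding energy = Δm·c² = 1.503850 × 931.49 MeV/amu = 1400.82 MeV

1401 MeV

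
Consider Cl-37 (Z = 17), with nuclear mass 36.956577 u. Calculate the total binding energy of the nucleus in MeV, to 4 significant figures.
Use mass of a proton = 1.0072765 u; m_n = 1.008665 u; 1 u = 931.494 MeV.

Mass of separated nucleons = 17(1.0072765) + 20(1.008665) = 17.1237005 + 20.173300 = 37.2970005 u
The mass defect is 37.2970005 − 36.956577 = 0.3404235 u.
Converting to energy: 0.3404235 u × 931.494 MeV/u = 317.102 MeV

317.1 MeV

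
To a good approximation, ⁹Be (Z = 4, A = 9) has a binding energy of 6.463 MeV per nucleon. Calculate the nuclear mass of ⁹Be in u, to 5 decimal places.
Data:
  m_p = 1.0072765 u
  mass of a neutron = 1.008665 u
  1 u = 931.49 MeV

Total binding energy = 9 × 6.463 = 58.167 MeV
Mass defect = 58.167 MeV / (931.49 MeV/u) = 0.0624451 u
Constituent mass = 4(1.0072765) + 5(1.008665) = 9.0724310 u
Nuclear mass = 9.0724310 − 0.0624451 = 9.0099859 u ≈ 9.00999 u (to 5 decimal places)

9.00999 u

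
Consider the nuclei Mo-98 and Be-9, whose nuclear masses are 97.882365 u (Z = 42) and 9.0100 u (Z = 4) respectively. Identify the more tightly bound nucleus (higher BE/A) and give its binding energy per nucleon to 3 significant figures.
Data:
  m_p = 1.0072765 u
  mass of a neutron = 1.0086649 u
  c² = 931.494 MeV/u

Mo-98; 8.64 MeV/nucleon

Mo-98: Σm = 42(1.0072765) + 56(1.0086649) = 98.7908474 u; Δm = 0.9084824 u; E_B = 846.25 MeV; E_B/A = 8.635 MeV
Be-9: Σm = 4(1.0072765) + 5(1.0086649) = 9.0724305 u; Δm = 0.0624305 u; E_B = 58.154 MeV; E_B/A = 6.462 MeV
Mo-98 has the higher binding energy per nucleon, so it is the more tightly bound nucleus.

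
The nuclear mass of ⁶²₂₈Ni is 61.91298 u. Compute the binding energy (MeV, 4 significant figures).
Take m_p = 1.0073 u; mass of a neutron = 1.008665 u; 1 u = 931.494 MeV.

545.9 MeV

Z = 28, so N = A − Z = 62 − 28 = 34.
Mass of separated nucleons = 28(1.0073) + 34(1.008665) = 28.2044 + 34.294610 = 62.499010 u
Δm = 62.499010 − 61.91298 = 0.586030 u
Converting to energy: 0.586030 u × 931.494 MeV/u = 545.883 MeV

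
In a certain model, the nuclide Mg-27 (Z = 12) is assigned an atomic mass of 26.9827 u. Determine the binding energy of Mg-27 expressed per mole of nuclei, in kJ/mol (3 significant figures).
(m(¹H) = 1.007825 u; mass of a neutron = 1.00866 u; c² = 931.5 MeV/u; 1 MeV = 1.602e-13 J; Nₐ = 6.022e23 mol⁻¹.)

2.17e+10 kJ/mol

With 12 protons and 15 neutrons (A = 27):
Σm = 12·m(¹H) + 15·m_n = 12.093900 + 15.12990 = 27.223800 u
The mass defect is 27.223800 − 26.9827 = 0.241100 u.
Converting to energy: 0.241100 u × 931.5 MeV/u = 224.585 MeV
Per nucleus in joules: 224.585 MeV × 1.602e-13 J/MeV = 3.5979e-11 J
Per mole: 3.5979e-11 J × 6.022e23 mol⁻¹ = 2.1667e+13 J/mol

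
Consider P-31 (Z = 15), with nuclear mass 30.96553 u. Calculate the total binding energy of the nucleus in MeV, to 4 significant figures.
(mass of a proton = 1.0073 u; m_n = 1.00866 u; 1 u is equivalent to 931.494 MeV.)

Mass of separated nucleons = 15(1.0073) + 16(1.00866) = 15.1095 + 16.13856 = 31.24806 u
Δm = 31.24806 − 30.96553 = 0.28253 u
Binding energy = Δm·c² = 0.28253 × 931.494 MeV/u = 263.175 MeV

263.2 MeV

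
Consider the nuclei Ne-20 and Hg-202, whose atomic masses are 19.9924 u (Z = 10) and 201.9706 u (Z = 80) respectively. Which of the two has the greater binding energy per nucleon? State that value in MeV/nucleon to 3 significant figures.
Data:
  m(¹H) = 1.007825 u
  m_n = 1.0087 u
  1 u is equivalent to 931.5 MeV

Ne-20: Σm = 10(1.007825) + 10(1.0087) = 20.165250 u; Δm = 0.172850 u; E_B = 161.0098 MeV; E_B/A = 8.050 MeV
Hg-202: Σm = 80(1.007825) + 122(1.0087) = 203.687400 u; Δm = 1.716800 u; E_B = 1599.2 MeV; E_B/A = 7.917 MeV
Ne-20 has the higher binding energy per nucleon, so it is the more tightly bound nucleus.

Ne-20; 8.05 MeV/nucleon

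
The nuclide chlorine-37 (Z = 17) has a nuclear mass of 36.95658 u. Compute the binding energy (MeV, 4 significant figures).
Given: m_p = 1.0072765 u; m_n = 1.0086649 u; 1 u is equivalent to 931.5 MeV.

With 17 protons and 20 neutrons (A = 37):
Mass of separated nucleons = 17(1.0072765) + 20(1.0086649) = 17.1237005 + 20.1732980 = 37.2969985 u
The mass defect is 37.2969985 − 36.95658 = 0.3404185 u.
E_B = 0.3404185 × 931.5 = 317.100 MeV

317.1 MeV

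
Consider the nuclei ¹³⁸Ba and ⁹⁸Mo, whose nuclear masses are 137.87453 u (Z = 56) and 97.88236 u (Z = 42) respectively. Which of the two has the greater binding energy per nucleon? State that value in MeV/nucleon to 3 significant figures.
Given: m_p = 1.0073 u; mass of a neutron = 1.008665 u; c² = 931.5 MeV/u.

¹³⁸Ba: Σm = 56(1.0073) + 82(1.008665) = 139.119330 u; Δm = 1.244800 u; E_B = 1159.5 MeV; E_B/A = 8.402 MeV
⁹⁸Mo: Σm = 42(1.0073) + 56(1.008665) = 98.791840 u; Δm = 0.909480 u; E_B = 847.18 MeV; E_B/A = 8.6447 MeV
⁹⁸Mo has the higher binding energy per nucleon, so it is the more tightly bound nucleus.

⁹⁸Mo; 8.64 MeV/nucleon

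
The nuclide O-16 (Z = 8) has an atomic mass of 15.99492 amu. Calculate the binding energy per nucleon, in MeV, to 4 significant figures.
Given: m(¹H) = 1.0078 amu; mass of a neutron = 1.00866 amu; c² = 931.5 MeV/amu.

Z = 8, so N = A − Z = 16 − 8 = 8.
Σm = 8·m(¹H) + 8·m_n = 8.0624 + 8.06928 = 16.13168 amu
The mass defect is 16.13168 − 15.99492 = 0.13676 amu.
Binding energy = Δm·c² = 0.13676 × 931.5 MeV/amu = 127.392 MeV
BE/A = 127.392 MeV / 16 = 7.962 MeV/nucleon

7.962 MeV/nucleon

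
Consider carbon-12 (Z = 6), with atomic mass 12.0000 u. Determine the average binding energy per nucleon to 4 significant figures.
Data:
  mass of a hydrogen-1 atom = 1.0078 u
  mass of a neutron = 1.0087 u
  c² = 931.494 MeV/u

Σm = 6·m(¹H) + 6·m_n = 6.0468 + 6.0522 = 12.0990 u
Mass defect Δm = 12.0990 − 12.0000 = 0.0990 u
Binding energy = Δm·c² = 0.0990 × 931.494 MeV/u = 92.2179 MeV
Dividing by A = 12 gives 7.685 MeV per nucleon.

7.685 MeV/nucleon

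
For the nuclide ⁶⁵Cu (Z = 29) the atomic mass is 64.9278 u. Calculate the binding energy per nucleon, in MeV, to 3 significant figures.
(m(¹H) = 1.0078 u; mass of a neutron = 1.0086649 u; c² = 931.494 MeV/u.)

8.75 MeV/nucleon

With 29 protons and 36 neutrons (A = 65):
Total constituent mass: 29 × 1.0078 + 36 × 1.0086649 = 65.5381364 u
Mass defect Δm = 65.5381364 − 64.9278 = 0.6103364 u
Binding energy = Δm·c² = 0.6103364 × 931.494 MeV/u = 568.525 MeV
Dividing by A = 65 gives 8.747 MeV per nucleon.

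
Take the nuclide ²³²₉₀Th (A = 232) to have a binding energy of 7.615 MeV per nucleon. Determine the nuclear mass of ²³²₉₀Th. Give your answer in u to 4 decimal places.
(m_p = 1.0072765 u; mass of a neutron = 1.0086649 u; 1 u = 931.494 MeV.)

Total binding energy = 232 × 7.615 = 1766.680 MeV
Mass defect = 1766.680 MeV / (931.494 MeV/u) = 1.896609 u
Constituent mass = 90(1.0072765) + 142(1.0086649) = 233.8853008 u
Nuclear mass = 233.8853008 − 1.896609 = 231.9886918 u ≈ 231.9887 u (to 4 decimal places)

231.9887 u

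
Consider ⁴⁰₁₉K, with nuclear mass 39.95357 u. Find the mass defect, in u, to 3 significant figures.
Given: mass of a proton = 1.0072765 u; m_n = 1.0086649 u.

0.367 u

The nucleus contains 19 protons and 40 − 19 = 21 neutrons.
Total constituent mass: 19 × 1.0072765 + 21 × 1.0086649 = 40.3202164 u
Δm = 40.3202164 − 39.95357 = 0.3666464 u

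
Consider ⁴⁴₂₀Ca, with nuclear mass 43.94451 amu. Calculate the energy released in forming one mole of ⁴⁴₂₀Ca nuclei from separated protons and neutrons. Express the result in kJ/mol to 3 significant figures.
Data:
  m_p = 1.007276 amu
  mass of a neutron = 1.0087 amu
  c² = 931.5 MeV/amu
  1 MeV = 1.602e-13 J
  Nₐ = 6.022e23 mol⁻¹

3.68e+10 kJ/mol

Z = 20, so N = A − Z = 44 − 20 = 24.
Total constituent mass: 20 × 1.007276 + 24 × 1.0087 = 44.354320 amu
The mass defect is 44.354320 − 43.94451 = 0.409810 amu.
Converting to energy: 0.409810 amu × 931.5 MeV/amu = 381.738 MeV
Per nucleus in joules: 381.738 MeV × 1.602e-13 J/MeV = 6.1154e-11 J
Per mole: 6.1154e-11 J × 6.022e23 mol⁻¹ = 3.6827e+13 J/mol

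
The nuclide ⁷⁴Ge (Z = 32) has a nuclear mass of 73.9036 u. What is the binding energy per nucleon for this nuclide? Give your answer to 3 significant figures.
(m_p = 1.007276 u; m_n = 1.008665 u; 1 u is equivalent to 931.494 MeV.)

8.73 MeV/nucleon

Total constituent mass: 32 × 1.007276 + 42 × 1.008665 = 74.596762 u
Mass defect Δm = 74.596762 − 73.9036 = 0.693162 u
Binding energy = Δm·c² = 0.693162 × 931.494 MeV/u = 645.676 MeV
BE/A = 645.676 MeV / 74 = 8.725 MeV/nucleon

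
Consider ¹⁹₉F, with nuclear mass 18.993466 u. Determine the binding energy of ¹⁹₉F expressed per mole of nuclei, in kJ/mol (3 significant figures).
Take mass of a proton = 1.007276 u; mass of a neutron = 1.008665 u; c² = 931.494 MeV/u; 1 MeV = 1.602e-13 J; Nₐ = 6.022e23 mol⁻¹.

With 9 protons and 10 neutrons (A = 19):
Mass of separated nucleons = 9(1.007276) + 10(1.008665) = 9.065484 + 10.086650 = 19.152134 u
Δm = 19.152134 − 18.993466 = 0.158668 u
Converting to energy: 0.158668 u × 931.494 MeV/u = 147.798 MeV
Per nucleus in joules: 147.798 MeV × 1.602e-13 J/MeV = 2.3677e-11 J
Per mole: 2.3677e-11 J × 6.022e23 mol⁻¹ = 1.4258e+13 J/mol

1.43e+10 kJ/mol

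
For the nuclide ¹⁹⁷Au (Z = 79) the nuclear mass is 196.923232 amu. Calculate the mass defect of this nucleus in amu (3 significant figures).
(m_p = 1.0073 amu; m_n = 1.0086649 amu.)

Mass of separated nucleons = 79(1.0073) + 118(1.0086649) = 79.5767 + 119.0224582 = 198.5991582 amu
The mass defect is 198.5991582 − 196.923232 = 1.6759262 amu.

1.68 amu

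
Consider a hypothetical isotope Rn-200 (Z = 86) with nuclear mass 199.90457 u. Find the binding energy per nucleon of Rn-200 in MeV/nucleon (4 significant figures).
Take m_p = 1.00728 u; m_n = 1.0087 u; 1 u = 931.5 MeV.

7.980 MeV/nucleon

Mass of separated nucleons = 86(1.00728) + 114(1.0087) = 86.62608 + 114.9918 = 201.61788 u
Δm = 201.61788 − 199.90457 = 1.71331 u
E_B = 1.71331 × 931.5 = 1595.95 MeV
BE/A = 1595.95 MeV / 200 = 7.980 MeV/nucleon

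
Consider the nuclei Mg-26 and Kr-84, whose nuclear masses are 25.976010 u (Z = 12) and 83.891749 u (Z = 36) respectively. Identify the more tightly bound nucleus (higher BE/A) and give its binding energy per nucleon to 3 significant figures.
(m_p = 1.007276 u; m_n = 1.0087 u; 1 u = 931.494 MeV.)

Mg-26: Σm = 12(1.007276) + 14(1.0087) = 26.209112 u; Δm = 0.233102 u; E_B = 217.13 MeV; E_B/A = 8.351 MeV
Kr-84: Σm = 36(1.007276) + 48(1.0087) = 84.679536 u; Δm = 0.787787 u; E_B = 733.82 MeV; E_B/A = 8.736 MeV
Kr-84 has the higher binding energy per nucleon, so it is the more tightly bound nucleus.

Kr-84; 8.74 MeV/nucleon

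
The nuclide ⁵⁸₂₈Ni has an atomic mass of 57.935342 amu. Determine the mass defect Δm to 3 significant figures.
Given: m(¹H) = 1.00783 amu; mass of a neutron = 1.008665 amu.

0.544 amu

The nucleus contains 28 protons and 58 − 28 = 30 neutrons.
Total constituent mass: 28 × 1.00783 + 30 × 1.008665 = 58.479190 amu
Δm = 58.479190 − 57.935342 = 0.543848 amu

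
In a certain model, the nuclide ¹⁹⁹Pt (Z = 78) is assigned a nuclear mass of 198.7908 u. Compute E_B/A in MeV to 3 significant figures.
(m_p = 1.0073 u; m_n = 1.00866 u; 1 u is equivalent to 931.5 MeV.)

Total constituent mass: 78 × 1.0073 + 121 × 1.00866 = 200.61726 u
Δm = 200.61726 − 198.7908 = 1.82646 u
E_B = 1.82646 × 931.5 = 1701.35 MeV
BE/A = 1701.35 MeV / 199 = 8.549 MeV/nucleon

8.55 MeV/nucleon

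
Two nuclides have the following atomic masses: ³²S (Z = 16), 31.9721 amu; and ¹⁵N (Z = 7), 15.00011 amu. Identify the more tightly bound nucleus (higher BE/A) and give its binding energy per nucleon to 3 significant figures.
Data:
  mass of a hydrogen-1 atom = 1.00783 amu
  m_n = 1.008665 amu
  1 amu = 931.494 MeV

³²S; 8.49 MeV/nucleon

³²S: Σm = 16(1.00783) + 16(1.008665) = 32.263920 amu; Δm = 0.291820 amu; E_B = 271.8286 MeV; E_B/A = 8.4946 MeV
¹⁵N: Σm = 7(1.00783) + 8(1.008665) = 15.124130 amu; Δm = 0.124020 amu; E_B = 115.524 MeV; E_B/A = 7.702 MeV
³²S has the higher binding energy per nucleon, so it is the more tightly bound nucleus.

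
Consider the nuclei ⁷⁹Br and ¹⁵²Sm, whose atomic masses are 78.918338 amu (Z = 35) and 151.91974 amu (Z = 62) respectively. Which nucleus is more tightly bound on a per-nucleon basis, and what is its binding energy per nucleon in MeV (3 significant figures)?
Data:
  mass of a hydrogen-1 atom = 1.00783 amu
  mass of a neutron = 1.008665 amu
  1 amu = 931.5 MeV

⁷⁹Br: Σm = 35(1.00783) + 44(1.008665) = 79.655310 amu; Δm = 0.736972 amu; E_B = 686.49 MeV; E_B/A = 8.690 MeV
¹⁵²Sm: Σm = 62(1.00783) + 90(1.008665) = 153.265310 amu; Δm = 1.345570 amu; E_B = 1253.4 MeV; E_B/A = 8.246 MeV
⁷⁹Br has the higher binding energy per nucleon, so it is the more tightly bound nucleus.

⁷⁹Br; 8.69 MeV/nucleon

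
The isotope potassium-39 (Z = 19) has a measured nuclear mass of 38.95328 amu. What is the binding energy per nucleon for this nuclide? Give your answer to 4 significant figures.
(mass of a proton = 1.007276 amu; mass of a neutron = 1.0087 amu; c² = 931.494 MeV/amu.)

8.574 MeV/nucleon

Σm = 19·m_p + 20·m_n = 19.138244 + 20.1740 = 39.312244 amu
The mass defect is 39.312244 − 38.95328 = 0.358964 amu.
Binding energy = Δm·c² = 0.358964 × 931.494 MeV/amu = 334.373 MeV
BE/A = 334.373 MeV / 39 = 8.574 MeV/nucleon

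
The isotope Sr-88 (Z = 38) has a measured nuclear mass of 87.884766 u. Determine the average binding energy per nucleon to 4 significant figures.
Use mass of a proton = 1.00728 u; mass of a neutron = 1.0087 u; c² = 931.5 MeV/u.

8.753 MeV/nucleon

Σm = 38·m_p + 50·m_n = 38.27664 + 50.4350 = 88.71164 u
Mass defect Δm = 88.71164 − 87.884766 = 0.826874 u
Converting to energy: 0.826874 u × 931.5 MeV/u = 770.233 MeV
BE/A = 770.233 MeV / 88 = 8.753 MeV/nucleon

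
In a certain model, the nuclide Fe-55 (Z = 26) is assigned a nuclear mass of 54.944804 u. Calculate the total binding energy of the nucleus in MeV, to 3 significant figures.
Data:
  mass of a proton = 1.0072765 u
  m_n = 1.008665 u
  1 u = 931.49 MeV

Σm = 26·m_p + 29·m_n = 26.1891890 + 29.251285 = 55.4404740 u
The mass defect is 55.4404740 − 54.944804 = 0.4956700 u.
Converting to energy: 0.4956700 u × 931.49 MeV/u = 461.712 MeV

462 MeV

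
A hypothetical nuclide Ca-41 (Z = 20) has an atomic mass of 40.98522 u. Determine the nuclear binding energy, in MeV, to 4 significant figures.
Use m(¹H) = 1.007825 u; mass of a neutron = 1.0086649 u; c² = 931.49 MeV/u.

329.0 MeV

With 20 protons and 21 neutrons (A = 41):
Mass of separated nucleons = 20(1.007825) + 21(1.0086649) = 20.156500 + 21.1819629 = 41.3384629 u
Δm = 41.3384629 − 40.98522 = 0.3532429 u
E_B = 0.3532429 × 931.49 = 329.042 MeV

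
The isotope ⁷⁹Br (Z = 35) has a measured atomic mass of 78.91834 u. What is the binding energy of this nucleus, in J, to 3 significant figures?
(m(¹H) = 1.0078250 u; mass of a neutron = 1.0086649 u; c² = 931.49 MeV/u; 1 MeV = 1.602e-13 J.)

1.10e-10 J

Z = 35, so N = A − Z = 79 − 35 = 44.
Total constituent mass: 35 × 1.0078250 + 44 × 1.0086649 = 79.6551306 u
The mass defect is 79.6551306 − 78.91834 = 0.7367906 u.
Converting to energy: 0.7367906 u × 931.49 MeV/u = 686.313 MeV
In joules: 686.313 MeV × 1.602e-13 J/MeV = 1.0995e-10 J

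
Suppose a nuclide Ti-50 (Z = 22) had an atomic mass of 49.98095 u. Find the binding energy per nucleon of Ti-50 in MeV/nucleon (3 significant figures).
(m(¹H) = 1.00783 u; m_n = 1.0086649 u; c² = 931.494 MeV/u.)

8.08 MeV/nucleon

Mass of separated nucleons = 22(1.00783) + 28(1.0086649) = 22.17226 + 28.2426172 = 50.4148772 u
The mass defect is 50.4148772 − 49.98095 = 0.4339272 u.
E_B = 0.4339272 × 931.494 = 404.201 MeV
Dividing by A = 50 gives 8.084 MeV per nucleon.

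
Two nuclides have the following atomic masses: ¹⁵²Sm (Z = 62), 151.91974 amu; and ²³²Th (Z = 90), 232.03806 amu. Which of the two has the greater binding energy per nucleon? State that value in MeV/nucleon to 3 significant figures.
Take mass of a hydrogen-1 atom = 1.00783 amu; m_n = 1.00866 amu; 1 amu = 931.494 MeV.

¹⁵²Sm; 8.24 MeV/nucleon

¹⁵²Sm: Σm = 62(1.00783) + 90(1.00866) = 153.26486 amu; Δm = 1.34512 amu; E_B = 1253.0 MeV; E_B/A = 8.243 MeV
²³²Th: Σm = 90(1.00783) + 142(1.00866) = 233.93442 amu; Δm = 1.89636 amu; E_B = 1766.4 MeV; E_B/A = 7.614 MeV
¹⁵²Sm has the higher binding energy per nucleon, so it is the more tightly bound nucleus.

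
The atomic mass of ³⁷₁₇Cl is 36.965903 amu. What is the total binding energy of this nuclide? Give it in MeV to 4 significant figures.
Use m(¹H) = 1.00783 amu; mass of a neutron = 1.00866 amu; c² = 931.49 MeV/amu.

The nucleus contains 17 protons and 37 − 17 = 20 neutrons.
Σm = 17·m(¹H) + 20·m_n = 17.13311 + 20.17320 = 37.30631 amu
Mass defect Δm = 37.30631 − 36.965903 = 0.340407 amu
E_B = 0.340407 × 931.49 = 317.086 MeV

317.1 MeV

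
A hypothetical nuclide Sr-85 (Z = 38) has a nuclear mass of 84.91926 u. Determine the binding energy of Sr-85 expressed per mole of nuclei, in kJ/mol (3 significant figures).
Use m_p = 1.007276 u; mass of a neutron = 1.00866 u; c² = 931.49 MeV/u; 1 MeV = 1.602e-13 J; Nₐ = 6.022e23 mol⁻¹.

The nucleus contains 38 protons and 85 − 38 = 47 neutrons.
Total constituent mass: 38 × 1.007276 + 47 × 1.00866 = 85.683508 u
Mass defect Δm = 85.683508 − 84.91926 = 0.764248 u
Binding energy = Δm·c² = 0.764248 × 931.49 MeV/u = 711.889 MeV
Per nucleus in joules: 711.889 MeV × 1.602e-13 J/MeV = 1.1404e-10 J
Per mole: 1.1404e-10 J × 6.022e23 mol⁻¹ = 6.8675e+13 J/mol

6.87e+10 kJ/mol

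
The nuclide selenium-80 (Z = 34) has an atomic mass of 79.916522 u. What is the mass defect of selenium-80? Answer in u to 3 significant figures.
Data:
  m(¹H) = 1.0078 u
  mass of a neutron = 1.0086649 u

With 34 protons and 46 neutrons (A = 80):
Σm = 34·m(¹H) + 46·m_n = 34.2652 + 46.3985854 = 80.6637854 u
Mass defect Δm = 80.6637854 − 79.916522 = 0.7472634 u

0.747 u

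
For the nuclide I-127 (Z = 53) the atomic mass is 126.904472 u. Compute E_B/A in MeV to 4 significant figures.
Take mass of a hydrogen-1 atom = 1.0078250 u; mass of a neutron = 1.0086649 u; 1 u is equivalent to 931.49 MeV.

8.445 MeV/nucleon

Mass of separated nucleons = 53(1.0078250) + 74(1.0086649) = 53.4147250 + 74.6412026 = 128.0559276 u
The mass defect is 128.0559276 − 126.904472 = 1.1514556 u.
Binding energy = Δm·c² = 1.1514556 × 931.49 MeV/u = 1072.57 MeV
BE/A = 1072.57 MeV / 127 = 8.445 MeV/nucleon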